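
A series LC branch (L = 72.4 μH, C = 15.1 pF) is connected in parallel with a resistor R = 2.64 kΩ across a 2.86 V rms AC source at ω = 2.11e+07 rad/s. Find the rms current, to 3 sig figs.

2.08 mA

X_L = ωL = 1530 Ω
X_C = 1/(ωC) = 3140 Ω
Branch 1: Z₁ = R = 2640 Ω
Branch 2 (series LC): Z₂ = j(X_L − X_C) = −j1610 Ω
Parallel: Z = Z₁Z₂/(Z₁+Z₂), |Z| = 1380 Ω, ∠Z = -58.6°
I = V/|Z| = 2.86/1380 = 2.08 mA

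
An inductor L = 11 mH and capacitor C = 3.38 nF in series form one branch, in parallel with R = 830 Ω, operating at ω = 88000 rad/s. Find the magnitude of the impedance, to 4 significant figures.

784.2 Ω

X_L = ωL = 968.0 Ω
X_C = 1/(ωC) = 3362 Ω
Branch 1: Z₁ = R = 830.0 Ω
Branch 2 (series LC): Z₂ = j(X_L − X_C) = −j2394 Ω
Parallel: Z = Z₁Z₂/(Z₁+Z₂), |Z| = 784.2 Ω, ∠Z = -19.12°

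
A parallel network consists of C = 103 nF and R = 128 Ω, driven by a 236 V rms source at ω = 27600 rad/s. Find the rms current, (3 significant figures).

X_C = 1/(ωC) = 352 Ω
Parallel: admittances add. Y = 1/R + jωC
Y = (0.00781 + j0.00284) S
|Y| = 0.00831 S → |Z| = 1/|Y| = 120 Ω, ∠Z = −∠Y = -20.0°
I = V/|Z| = 236/120 = 1.96 A

1.96 A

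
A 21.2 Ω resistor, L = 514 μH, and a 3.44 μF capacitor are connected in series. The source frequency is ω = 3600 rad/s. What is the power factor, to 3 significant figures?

0.259

X_L = ωL = 1.85 Ω
X_C = 1/(ωC) = 80.7 Ω
Net reactance X = X_L − X_C = -78.9 Ω
Z = 21.2 − j78.9 Ω
|Z| = √(21.2² + 78.9²) = 81.7 Ω
∠Z = arctan(-78.9/21.2) = -75.0°
cos φ = cos(-75.0°) = 0.259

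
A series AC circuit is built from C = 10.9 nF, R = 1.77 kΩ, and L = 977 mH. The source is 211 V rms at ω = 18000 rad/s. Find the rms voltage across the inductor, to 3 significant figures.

294 V

X_L = ωL = 17600 Ω
X_C = 1/(ωC) = 5100 Ω
Net reactance X = X_L − X_C = 12500 Ω
Z = 1770 + j12500 Ω
|Z| = √(1770² + 12500²) = 12600 Ω
I = V/|Z| = 16.7 mA
V_L = I·|Z_L| = 0.0167 × 17600 = 294 V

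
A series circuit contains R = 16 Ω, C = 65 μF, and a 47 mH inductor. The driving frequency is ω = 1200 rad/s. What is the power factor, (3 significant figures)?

0.345

X_L = ωL = 56.4 Ω
X_C = 1/(ωC) = 12.8 Ω
Net reactance X = X_L − X_C = 43.6 Ω
Z = 16.0 + j43.6 Ω
|Z| = √(16.0² + 43.6²) = 46.4 Ω
∠Z = arctan(43.6/16.0) = 69.8°
cos φ = cos(69.8°) = 0.345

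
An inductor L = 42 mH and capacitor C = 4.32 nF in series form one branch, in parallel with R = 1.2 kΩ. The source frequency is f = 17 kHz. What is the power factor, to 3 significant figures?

0.888

ω = 2πf = 106800 rad/s
X_L = ωL = 4490 Ω
X_C = 1/(ωC) = 2170 Ω
Branch 1: Z₁ = R = 1200 Ω
Branch 2 (series LC): Z₂ = j(X_L − X_C) = j2320 Ω
Parallel: Z = Z₁Z₂/(Z₁+Z₂), |Z| = 1070 Ω, ∠Z = 27.4°
cos φ = cos(27.4°) = 0.888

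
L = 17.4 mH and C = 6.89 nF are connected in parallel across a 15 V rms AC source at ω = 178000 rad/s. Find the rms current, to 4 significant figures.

X_L = ωL = 3097 Ω
X_C = 1/(ωC) = 815.4 Ω
Parallel: admittances add. Y = 1/(jωL) + jωC
Y = (0 + j0.0009035) S
|Y| = 0.0009035 S → |Z| = 1/|Y| = 1107 Ω, ∠Z = −∠Y = -90.00°
I = V/|Z| = 15/1107 = 13.55 mA

13.55 mA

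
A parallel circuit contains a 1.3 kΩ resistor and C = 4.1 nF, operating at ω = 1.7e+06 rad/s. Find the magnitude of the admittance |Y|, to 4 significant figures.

X_C = 1/(ωC) = 143.5 Ω
Parallel: admittances add. Y = 1/R + jωC
Y = (0.0007692 + j0.006970) S
|Y| = 0.007012 S → |Z| = 1/|Y| = 142.6 Ω, ∠Z = −∠Y = -83.70°

7.012 mS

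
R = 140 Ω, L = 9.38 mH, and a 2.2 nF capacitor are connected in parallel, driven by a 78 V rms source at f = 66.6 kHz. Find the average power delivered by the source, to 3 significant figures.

ω = 2πf = 418500 rad/s
X_L = ωL = 3930 Ω
X_C = 1/(ωC) = 1090 Ω
Parallel: admittances add. Y = 1/R + 1/(jωL) + jωC
Y = (0.00714 + j0.000666) S
|Y| = 0.00717 S → |Z| = 1/|Y| = 139 Ω, ∠Z = −∠Y = -5.33°
I = V/|Z| = 560 mA
P = VI cos φ = 78 × 0.560 × cos(-5.33°) = 43.5 W

43.5 W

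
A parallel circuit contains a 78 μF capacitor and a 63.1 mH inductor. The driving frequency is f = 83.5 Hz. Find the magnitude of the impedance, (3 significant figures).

93.3 Ω

ω = 2πf = 524.6 rad/s
X_L = ωL = 33.1 Ω
X_C = 1/(ωC) = 24.4 Ω
Parallel: admittances add. Y = 1/(jωL) + jωC
Y = (0 + j0.0107) S
|Y| = 0.0107 S → |Z| = 1/|Y| = 93.3 Ω, ∠Z = −∠Y = -90.0°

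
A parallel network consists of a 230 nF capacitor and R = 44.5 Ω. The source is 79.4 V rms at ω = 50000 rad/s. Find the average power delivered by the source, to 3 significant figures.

X_C = 1/(ωC) = 87.0 Ω
Parallel: admittances add. Y = 1/R + jωC
Y = (0.0225 + j0.0115) S
|Y| = 0.0252 S → |Z| = 1/|Y| = 39.6 Ω, ∠Z = −∠Y = -27.1°
I = V/|Z| = 2.00 A
P = VI cos φ = 79.4 × 2.00 × cos(-27.1°) = 142 W

142 W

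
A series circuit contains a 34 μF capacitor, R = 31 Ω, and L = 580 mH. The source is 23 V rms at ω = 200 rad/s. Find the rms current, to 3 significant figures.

524 mA

X_L = ωL = 116 Ω
X_C = 1/(ωC) = 147 Ω
Net reactance X = X_L − X_C = -31.1 Ω
Z = 31.0 − j31.1 Ω
|Z| = √(31.0² + 31.1²) = 43.9 Ω
I = V/|Z| = 23/43.9 = 524 mA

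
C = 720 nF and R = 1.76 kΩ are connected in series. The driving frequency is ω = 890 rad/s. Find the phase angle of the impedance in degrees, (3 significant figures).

X_C = 1/(ωC) = 1560 Ω
Z = 1760 − j1560 Ω
|Z| = √(1760² + 1560²) = 2350 Ω
∠Z = arctan(-1560/1760) = -41.6°

-41.6°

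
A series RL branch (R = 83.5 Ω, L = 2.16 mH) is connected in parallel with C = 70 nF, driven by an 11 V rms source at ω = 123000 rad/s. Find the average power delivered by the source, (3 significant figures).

130 mW

X_L = ωL = 266 Ω
X_C = 1/(ωC) = 116 Ω
Branch 1 (R+jX_L): Z₁ = 83.5 + j266 Ω, |Z₁| = 278 Ω
Branch 2 (−jX_C): Z₂ = −j116 Ω
Parallel: Z = Z₁Z₂/(Z₁+Z₂), |Z| = 189 Ω, ∠Z = -78.3°
I = V/|Z| = 58.2 mA
P = VI cos φ = 11 × 0.0582 × cos(-78.3°) = 130 mW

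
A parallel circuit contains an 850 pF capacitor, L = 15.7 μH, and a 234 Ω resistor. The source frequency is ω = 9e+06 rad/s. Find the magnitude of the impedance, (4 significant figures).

231.9 Ω

X_L = ωL = 141.3 Ω
X_C = 1/(ωC) = 130.7 Ω
Parallel: admittances add. Y = 1/R + 1/(jωL) + jωC
Y = (0.004274 + j0.0005729) S
|Y| = 0.004312 S → |Z| = 1/|Y| = 231.9 Ω, ∠Z = −∠Y = -7.635°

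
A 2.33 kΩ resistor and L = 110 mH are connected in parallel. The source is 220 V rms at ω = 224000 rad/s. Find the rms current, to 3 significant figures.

X_L = ωL = 24600 Ω
Parallel: admittances add. Y = 1/R + 1/(jωL)
Y = (0.000429 − j4.06e-05) S
|Y| = 0.000431 S → |Z| = 1/|Y| = 2320 Ω, ∠Z = −∠Y = 5.40°
I = V/|Z| = 220/2320 = 94.8 mA

94.8 mA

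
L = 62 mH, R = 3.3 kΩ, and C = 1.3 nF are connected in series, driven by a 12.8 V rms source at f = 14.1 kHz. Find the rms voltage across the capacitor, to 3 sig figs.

ω = 2πf = 88590 rad/s
X_L = ωL = 5490 Ω
X_C = 1/(ωC) = 8680 Ω
Net reactance X = X_L − X_C = -3190 Ω
Z = 3300 − j3190 Ω
|Z| = √(3300² + 3190²) = 4590 Ω
I = V/|Z| = 2.79 mA
V_C = I·|Z_C| = 0.00279 × 8680 = 24.2 V

24.2 V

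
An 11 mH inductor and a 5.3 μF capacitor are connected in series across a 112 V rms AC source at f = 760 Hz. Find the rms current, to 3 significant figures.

ω = 2πf = 4775 rad/s
X_L = ωL = 52.5 Ω
X_C = 1/(ωC) = 39.5 Ω
Net reactance X = X_L − X_C = 13.0 Ω
Z = j13.0 Ω
|Z| = √(0² + 13.0²) = 13.0 Ω
I = V/|Z| = 112/13.0 = 8.61 A

8.61 A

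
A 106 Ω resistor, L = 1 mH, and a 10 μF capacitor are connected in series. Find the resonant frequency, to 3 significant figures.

1.59 kHz

ω₀ = 1/√(LC) = 1/√(0.001 × 1e-05) = 10000 rad/s
f₀ = ω₀/(2π) = 1.59 kHz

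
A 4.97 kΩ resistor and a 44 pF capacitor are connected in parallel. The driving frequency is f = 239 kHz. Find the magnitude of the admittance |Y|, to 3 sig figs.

212 μS

ω = 2πf = 1.502e+06 rad/s
X_C = 1/(ωC) = 15100 Ω
Parallel: admittances add. Y = 1/R + jωC
Y = (0.000201 + j6.61e-05) S
|Y| = 0.000212 S → |Z| = 1/|Y| = 4720 Ω, ∠Z = −∠Y = -18.2°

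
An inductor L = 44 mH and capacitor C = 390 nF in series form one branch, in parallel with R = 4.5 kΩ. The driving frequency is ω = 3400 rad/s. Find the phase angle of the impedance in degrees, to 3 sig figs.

X_L = ωL = 150 Ω
X_C = 1/(ωC) = 754 Ω
Branch 1: Z₁ = R = 4500 Ω
Branch 2 (series LC): Z₂ = j(X_L − X_C) = −j605 Ω
Parallel: Z = Z₁Z₂/(Z₁+Z₂), |Z| = 599 Ω, ∠Z = -82.3°

-82.3°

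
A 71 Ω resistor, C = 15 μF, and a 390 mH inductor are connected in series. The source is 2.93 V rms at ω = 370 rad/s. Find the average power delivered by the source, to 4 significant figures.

96.32 mW

X_L = ωL = 144.3 Ω
X_C = 1/(ωC) = 180.2 Ω
Net reactance X = X_L − X_C = -35.88 Ω
Z = 71.00 − j35.88 Ω
|Z| = √(71.00² + 35.88²) = 79.55 Ω
∠Z = arctan(-35.88/71.00) = -26.81°
I = V/|Z| = 36.83 mA
P = VI cos φ = 2.93 × 0.03683 × cos(-26.81°) = 96.32 mW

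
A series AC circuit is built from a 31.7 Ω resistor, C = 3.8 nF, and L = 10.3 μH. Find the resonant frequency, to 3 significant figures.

804 kHz

ω₀ = 1/√(LC) = 1/√(1.03e-05 × 3.8e-09) = 5.055e+06 rad/s
f₀ = ω₀/(2π) = 804 kHz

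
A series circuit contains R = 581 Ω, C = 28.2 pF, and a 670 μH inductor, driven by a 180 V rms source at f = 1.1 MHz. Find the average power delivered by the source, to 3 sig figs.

ω = 2πf = 6.912e+06 rad/s
X_L = ωL = 4630 Ω
X_C = 1/(ωC) = 5130 Ω
Net reactance X = X_L − X_C = -500 Ω
Z = 581 − j500 Ω
|Z| = √(581² + 500²) = 767 Ω
∠Z = arctan(-500/581) = -40.7°
I = V/|Z| = 235 mA
P = VI cos φ = 180 × 0.235 × cos(-40.7°) = 32.0 W

32.0 W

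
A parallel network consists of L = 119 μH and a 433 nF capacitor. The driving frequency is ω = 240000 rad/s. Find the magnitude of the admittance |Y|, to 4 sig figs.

X_L = ωL = 28.56 Ω
X_C = 1/(ωC) = 9.623 Ω
Parallel: admittances add. Y = 1/(jωL) + jωC
Y = (0 + j0.06891) S
|Y| = 0.06891 S → |Z| = 1/|Y| = 14.51 Ω, ∠Z = −∠Y = -90.00°

68.91 mS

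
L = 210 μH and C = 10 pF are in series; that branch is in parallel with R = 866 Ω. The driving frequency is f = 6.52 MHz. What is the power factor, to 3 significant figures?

ω = 2πf = 4.097e+07 rad/s
X_L = ωL = 8600 Ω
X_C = 1/(ωC) = 2440 Ω
Branch 1: Z₁ = R = 866 Ω
Branch 2 (series LC): Z₂ = j(X_L − X_C) = j6160 Ω
Parallel: Z = Z₁Z₂/(Z₁+Z₂), |Z| = 858 Ω, ∠Z = 8.00°
cos φ = cos(8.00°) = 0.990

0.990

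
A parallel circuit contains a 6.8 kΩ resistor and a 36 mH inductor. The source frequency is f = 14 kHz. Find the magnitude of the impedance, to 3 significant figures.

ω = 2πf = 87960 rad/s
X_L = ωL = 3170 Ω
Parallel: admittances add. Y = 1/R + 1/(jωL)
Y = (0.000147 − j0.000316) S
|Y| = 0.000348 S → |Z| = 1/|Y| = 2870 Ω, ∠Z = −∠Y = 65.0°

2870 Ω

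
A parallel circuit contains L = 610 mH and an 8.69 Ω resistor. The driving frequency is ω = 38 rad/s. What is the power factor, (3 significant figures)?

X_L = ωL = 23.2 Ω
Parallel: admittances add. Y = 1/R + 1/(jωL)
Y = (0.115 − j0.0431) S
|Y| = 0.123 S → |Z| = 1/|Y| = 8.14 Ω, ∠Z = −∠Y = 20.6°
cos φ = cos(20.6°) = 0.936

0.936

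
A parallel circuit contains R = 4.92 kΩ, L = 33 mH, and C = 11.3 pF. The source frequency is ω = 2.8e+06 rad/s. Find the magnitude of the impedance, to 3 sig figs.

4890 Ω

X_L = ωL = 92400 Ω
X_C = 1/(ωC) = 31600 Ω
Parallel: admittances add. Y = 1/R + 1/(jωL) + jωC
Y = (0.000203 + j2.08e-05) S
|Y| = 0.000204 S → |Z| = 1/|Y| = 4890 Ω, ∠Z = −∠Y = -5.85°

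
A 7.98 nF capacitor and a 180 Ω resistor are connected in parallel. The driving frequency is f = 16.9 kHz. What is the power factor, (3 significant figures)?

0.989

ω = 2πf = 106200 rad/s
X_C = 1/(ωC) = 1180 Ω
Parallel: admittances add. Y = 1/R + jωC
Y = (0.00556 + j0.000847) S
|Y| = 0.00562 S → |Z| = 1/|Y| = 178 Ω, ∠Z = −∠Y = -8.67°
cos φ = cos(-8.67°) = 0.989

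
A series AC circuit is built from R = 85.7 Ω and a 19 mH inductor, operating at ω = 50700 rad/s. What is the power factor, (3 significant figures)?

X_L = ωL = 963 Ω
Z = 85.7 + j963 Ω
|Z| = √(85.7² + 963²) = 967 Ω
∠Z = arctan(963/85.7) = 84.9°
cos φ = cos(84.9°) = 0.0886

0.0886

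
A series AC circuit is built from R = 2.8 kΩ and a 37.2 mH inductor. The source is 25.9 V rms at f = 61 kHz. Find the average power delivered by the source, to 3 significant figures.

8.90 mW

ω = 2πf = 383300 rad/s
X_L = ωL = 14300 Ω
Z = 2800 + j14300 Ω
|Z| = √(2800² + 14300²) = 14500 Ω
∠Z = arctan(14300/2800) = 78.9°
I = V/|Z| = 1.78 mA
P = VI cos φ = 25.9 × 0.00178 × cos(78.9°) = 8.90 mW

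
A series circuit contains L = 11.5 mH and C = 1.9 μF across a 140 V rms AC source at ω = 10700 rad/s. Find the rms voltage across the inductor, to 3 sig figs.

X_L = ωL = 123 Ω
X_C = 1/(ωC) = 49.2 Ω
Net reactance X = X_L − X_C = 73.9 Ω
Z = j73.9 Ω
|Z| = √(0² + 73.9²) = 73.9 Ω
I = V/|Z| = 1.90 A
V_L = I·|Z_L| = 1.90 × 123 = 233 V

233 V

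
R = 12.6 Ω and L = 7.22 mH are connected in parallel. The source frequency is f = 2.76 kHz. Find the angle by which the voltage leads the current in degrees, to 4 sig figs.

5.747°

ω = 2πf = 17340 rad/s
X_L = ωL = 125.2 Ω
Parallel: admittances add. Y = 1/R + 1/(jωL)
Y = (0.07937 − j0.007987) S
|Y| = 0.07977 S → |Z| = 1/|Y| = 12.54 Ω, ∠Z = −∠Y = 5.747°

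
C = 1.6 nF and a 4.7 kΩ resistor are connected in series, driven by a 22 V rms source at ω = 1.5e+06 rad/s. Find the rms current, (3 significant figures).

4.66 mA

X_C = 1/(ωC) = 417 Ω
Z = 4700 − j417 Ω
|Z| = √(4700² + 417²) = 4720 Ω
I = V/|Z| = 22/4720 = 4.66 mA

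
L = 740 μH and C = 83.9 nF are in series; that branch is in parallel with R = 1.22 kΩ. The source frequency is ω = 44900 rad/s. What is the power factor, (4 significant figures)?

0.1870

X_L = ωL = 33.23 Ω
X_C = 1/(ωC) = 265.5 Ω
Branch 1: Z₁ = R = 1220 Ω
Branch 2 (series LC): Z₂ = j(X_L − X_C) = −j232.2 Ω
Parallel: Z = Z₁Z₂/(Z₁+Z₂), |Z| = 228.1 Ω, ∠Z = -79.22°
cos φ = cos(-79.22°) = 0.1870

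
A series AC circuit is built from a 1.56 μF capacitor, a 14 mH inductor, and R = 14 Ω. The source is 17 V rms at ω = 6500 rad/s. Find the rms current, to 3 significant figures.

X_L = ωL = 91.0 Ω
X_C = 1/(ωC) = 98.6 Ω
Net reactance X = X_L − X_C = -7.62 Ω
Z = 14.0 − j7.62 Ω
|Z| = √(14.0² + 7.62²) = 15.9 Ω
I = V/|Z| = 17/15.9 = 1.07 A

1.07 A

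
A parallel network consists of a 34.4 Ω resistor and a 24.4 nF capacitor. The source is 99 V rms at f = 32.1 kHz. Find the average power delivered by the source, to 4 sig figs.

ω = 2πf = 201700 rad/s
X_C = 1/(ωC) = 203.2 Ω
Parallel: admittances add. Y = 1/R + jωC
Y = (0.02907 + j0.004921) S
|Y| = 0.02948 S → |Z| = 1/|Y| = 33.92 Ω, ∠Z = −∠Y = -9.609°
I = V/|Z| = 2.919 A
P = VI cos φ = 99 × 2.919 × cos(-9.609°) = 284.9 W

284.9 W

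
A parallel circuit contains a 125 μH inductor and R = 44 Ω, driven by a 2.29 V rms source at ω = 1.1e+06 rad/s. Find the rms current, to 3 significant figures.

54.6 mA

X_L = ωL = 138 Ω
Parallel: admittances add. Y = 1/R + 1/(jωL)
Y = (0.0227 − j0.00727) S
|Y| = 0.0239 S → |Z| = 1/|Y| = 41.9 Ω, ∠Z = −∠Y = 17.7°
I = V/|Z| = 2.29/41.9 = 54.6 mA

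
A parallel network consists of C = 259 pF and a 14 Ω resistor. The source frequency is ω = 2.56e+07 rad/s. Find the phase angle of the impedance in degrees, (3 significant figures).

-5.30°

X_C = 1/(ωC) = 151 Ω
Parallel: admittances add. Y = 1/R + jωC
Y = (0.0714 + j0.00663) S
|Y| = 0.0717 S → |Z| = 1/|Y| = 13.9 Ω, ∠Z = −∠Y = -5.30°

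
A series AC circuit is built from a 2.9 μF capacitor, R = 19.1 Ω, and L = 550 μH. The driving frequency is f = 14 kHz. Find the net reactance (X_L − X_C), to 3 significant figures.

ω = 2πf = 87960 rad/s
X_L = ωL = 48.4 Ω
X_C = 1/(ωC) = 3.92 Ω
X = 48.4 − 3.92 = 44.5 Ω

44.5 Ω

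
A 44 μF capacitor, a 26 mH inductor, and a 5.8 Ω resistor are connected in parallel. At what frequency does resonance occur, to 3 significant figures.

ω₀ = 1/√(LC) = 1/√(0.026 × 4.4e-05) = 934.9 rad/s
f₀ = ω₀/(2π) = 149 Hz

149 Hz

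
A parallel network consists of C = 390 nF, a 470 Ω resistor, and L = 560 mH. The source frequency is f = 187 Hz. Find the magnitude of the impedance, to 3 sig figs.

421 Ω

ω = 2πf = 1175 rad/s
X_L = ωL = 658 Ω
X_C = 1/(ωC) = 2180 Ω
Parallel: admittances add. Y = 1/R + 1/(jωL) + jωC
Y = (0.00213 − j0.00106) S
|Y| = 0.00238 S → |Z| = 1/|Y| = 421 Ω, ∠Z = −∠Y = 26.5°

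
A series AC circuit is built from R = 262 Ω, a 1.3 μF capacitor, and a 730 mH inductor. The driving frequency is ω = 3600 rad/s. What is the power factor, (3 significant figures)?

0.108

X_L = ωL = 2630 Ω
X_C = 1/(ωC) = 214 Ω
Net reactance X = X_L − X_C = 2410 Ω
Z = 262 + j2410 Ω
|Z| = √(262² + 2410²) = 2430 Ω
∠Z = arctan(2410/262) = 83.8°
cos φ = cos(83.8°) = 0.108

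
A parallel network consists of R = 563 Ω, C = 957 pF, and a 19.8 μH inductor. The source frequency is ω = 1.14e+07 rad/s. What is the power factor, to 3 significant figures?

0.264

X_L = ωL = 226 Ω
X_C = 1/(ωC) = 91.7 Ω
Parallel: admittances add. Y = 1/R + 1/(jωL) + jωC
Y = (0.00178 + j0.00648) S
|Y| = 0.00672 S → |Z| = 1/|Y| = 149 Ω, ∠Z = −∠Y = -74.7°
cos φ = cos(-74.7°) = 0.264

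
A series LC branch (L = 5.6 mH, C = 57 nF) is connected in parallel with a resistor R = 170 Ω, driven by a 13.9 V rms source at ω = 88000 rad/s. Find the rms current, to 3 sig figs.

94.5 mA

X_L = ωL = 493 Ω
X_C = 1/(ωC) = 199 Ω
Branch 1: Z₁ = R = 170 Ω
Branch 2 (series LC): Z₂ = j(X_L − X_C) = j293 Ω
Parallel: Z = Z₁Z₂/(Z₁+Z₂), |Z| = 147 Ω, ∠Z = 30.1°
I = V/|Z| = 13.9/147 = 94.5 mA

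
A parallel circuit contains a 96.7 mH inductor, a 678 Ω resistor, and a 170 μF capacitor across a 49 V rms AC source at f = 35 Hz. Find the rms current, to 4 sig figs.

477.8 mA

ω = 2πf = 219.9 rad/s
X_L = ωL = 21.27 Ω
X_C = 1/(ωC) = 26.75 Ω
Parallel: admittances add. Y = 1/R + 1/(jωL) + jωC
Y = (0.001475 − j0.009640) S
|Y| = 0.009752 S → |Z| = 1/|Y| = 102.5 Ω, ∠Z = −∠Y = 81.30°
I = V/|Z| = 49/102.5 = 477.8 mA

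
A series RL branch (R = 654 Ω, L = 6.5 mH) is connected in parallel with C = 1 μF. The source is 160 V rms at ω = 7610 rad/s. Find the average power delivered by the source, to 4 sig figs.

X_L = ωL = 49.46 Ω
X_C = 1/(ωC) = 131.4 Ω
Branch 1 (R+jX_L): Z₁ = 654.0 + j49.46 Ω, |Z₁| = 655.9 Ω
Branch 2 (−jX_C): Z₂ = −j131.4 Ω
Parallel: Z = Z₁Z₂/(Z₁+Z₂), |Z| = 130.8 Ω, ∠Z = -78.53°
I = V/|Z| = 1.224 A
P = VI cos φ = 160 × 1.224 × cos(-78.53°) = 38.92 W

38.92 W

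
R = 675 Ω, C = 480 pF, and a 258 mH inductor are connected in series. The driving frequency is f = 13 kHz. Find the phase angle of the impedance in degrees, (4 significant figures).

-81.34°

ω = 2πf = 81680 rad/s
X_L = ωL = 21070 Ω
X_C = 1/(ωC) = 25510 Ω
Net reactance X = X_L − X_C = -4432 Ω
Z = 675.0 − j4432 Ω
|Z| = √(675.0² + 4432²) = 4483 Ω
∠Z = arctan(-4432/675.0) = -81.34°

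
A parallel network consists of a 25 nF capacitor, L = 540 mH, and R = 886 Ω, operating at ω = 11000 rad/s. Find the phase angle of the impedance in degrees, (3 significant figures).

-5.40°

X_L = ωL = 5940 Ω
X_C = 1/(ωC) = 3640 Ω
Parallel: admittances add. Y = 1/R + 1/(jωL) + jωC
Y = (0.00113 + j0.000107) S
|Y| = 0.00113 S → |Z| = 1/|Y| = 882 Ω, ∠Z = −∠Y = -5.40°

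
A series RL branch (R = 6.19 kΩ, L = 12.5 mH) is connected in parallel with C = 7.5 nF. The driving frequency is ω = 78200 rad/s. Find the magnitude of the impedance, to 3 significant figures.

X_L = ωL = 978 Ω
X_C = 1/(ωC) = 1710 Ω
Branch 1 (R+jX_L): Z₁ = 6190 + j978 Ω, |Z₁| = 6270 Ω
Branch 2 (−jX_C): Z₂ = −j1710 Ω
Parallel: Z = Z₁Z₂/(Z₁+Z₂), |Z| = 1710 Ω, ∠Z = -74.3°

1710 Ω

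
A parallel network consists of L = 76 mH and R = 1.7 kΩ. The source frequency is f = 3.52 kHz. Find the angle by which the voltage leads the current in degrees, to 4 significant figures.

ω = 2πf = 22120 rad/s
X_L = ωL = 1681 Ω
Parallel: admittances add. Y = 1/R + 1/(jωL)
Y = (0.0005882 − j0.0005949) S
|Y| = 0.0008366 S → |Z| = 1/|Y| = 1195 Ω, ∠Z = −∠Y = 45.32°

45.32°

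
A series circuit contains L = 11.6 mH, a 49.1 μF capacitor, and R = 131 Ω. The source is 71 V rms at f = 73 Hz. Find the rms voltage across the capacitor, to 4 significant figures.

ω = 2πf = 458.7 rad/s
X_L = ωL = 5.321 Ω
X_C = 1/(ωC) = 44.40 Ω
Net reactance X = X_L − X_C = -39.08 Ω
Z = 131.0 − j39.08 Ω
|Z| = √(131.0² + 39.08²) = 136.7 Ω
I = V/|Z| = 519.4 mA
V_C = I·|Z_C| = 0.5194 × 44.40 = 23.06 V

23.06 V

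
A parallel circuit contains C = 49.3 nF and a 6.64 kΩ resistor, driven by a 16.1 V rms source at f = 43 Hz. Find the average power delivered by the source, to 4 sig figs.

39.04 mW

ω = 2πf = 270.2 rad/s
X_C = 1/(ωC) = 75080 Ω
Parallel: admittances add. Y = 1/R + jωC
Y = (0.0001506 + j1.332e-05) S
|Y| = 0.0001512 S → |Z| = 1/|Y| = 6614 Ω, ∠Z = −∠Y = -5.054°
I = V/|Z| = 2.434 mA
P = VI cos φ = 16.1 × 0.002434 × cos(-5.054°) = 39.04 mW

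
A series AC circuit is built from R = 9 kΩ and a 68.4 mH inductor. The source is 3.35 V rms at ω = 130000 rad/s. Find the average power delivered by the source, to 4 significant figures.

X_L = ωL = 8892 Ω
Z = 9000 + j8892 Ω
|Z| = √(9000² + 8892²) = 12650 Ω
∠Z = arctan(8892/9000) = 44.65°
I = V/|Z| = 264.8 μA
P = VI cos φ = 3.35 × 0.0002648 × cos(44.65°) = 631.0 μW

631.0 μW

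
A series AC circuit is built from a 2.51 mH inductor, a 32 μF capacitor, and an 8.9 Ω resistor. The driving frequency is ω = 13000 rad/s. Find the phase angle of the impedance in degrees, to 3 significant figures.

73.6°

X_L = ωL = 32.6 Ω
X_C = 1/(ωC) = 2.40 Ω
Net reactance X = X_L − X_C = 30.2 Ω
Z = 8.90 + j30.2 Ω
|Z| = √(8.90² + 30.2²) = 31.5 Ω
∠Z = arctan(30.2/8.90) = 73.6°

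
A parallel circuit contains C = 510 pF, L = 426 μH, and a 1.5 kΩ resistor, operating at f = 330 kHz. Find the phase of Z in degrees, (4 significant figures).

6.391°

ω = 2πf = 2.073e+06 rad/s
X_L = ωL = 883.3 Ω
X_C = 1/(ωC) = 945.7 Ω
Parallel: admittances add. Y = 1/R + 1/(jωL) + jωC
Y = (0.0006667 − j7.467e-05) S
|Y| = 0.0006708 S → |Z| = 1/|Y| = 1491 Ω, ∠Z = −∠Y = 6.391°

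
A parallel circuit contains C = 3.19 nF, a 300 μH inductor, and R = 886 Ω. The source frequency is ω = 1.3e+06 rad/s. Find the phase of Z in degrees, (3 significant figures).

-54.5°

X_L = ωL = 390 Ω
X_C = 1/(ωC) = 241 Ω
Parallel: admittances add. Y = 1/R + 1/(jωL) + jωC
Y = (0.00113 + j0.00158) S
|Y| = 0.00194 S → |Z| = 1/|Y| = 514 Ω, ∠Z = −∠Y = -54.5°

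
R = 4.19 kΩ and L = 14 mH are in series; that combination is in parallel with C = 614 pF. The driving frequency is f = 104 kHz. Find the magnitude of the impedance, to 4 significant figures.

3189 Ω

ω = 2πf = 653500 rad/s
X_L = ωL = 9148 Ω
X_C = 1/(ωC) = 2492 Ω
Branch 1 (R+jX_L): Z₁ = 4190 + j9148 Ω, |Z₁| = 10060 Ω
Branch 2 (−jX_C): Z₂ = −j2492 Ω
Parallel: Z = Z₁Z₂/(Z₁+Z₂), |Z| = 3189 Ω, ∠Z = -82.42°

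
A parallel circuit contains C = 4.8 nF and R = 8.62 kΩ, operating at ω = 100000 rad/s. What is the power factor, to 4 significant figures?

X_C = 1/(ωC) = 2083 Ω
Parallel: admittances add. Y = 1/R + jωC
Y = (0.0001160 + j0.0004800) S
|Y| = 0.0004938 S → |Z| = 1/|Y| = 2025 Ω, ∠Z = −∠Y = -76.41°
cos φ = cos(-76.41°) = 0.2349

0.2349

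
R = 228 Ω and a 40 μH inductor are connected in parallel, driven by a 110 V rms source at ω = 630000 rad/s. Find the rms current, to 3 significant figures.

4.39 A

X_L = ωL = 25.2 Ω
Parallel: admittances add. Y = 1/R + 1/(jωL)
Y = (0.00439 − j0.0397) S
|Y| = 0.0399 S → |Z| = 1/|Y| = 25.0 Ω, ∠Z = −∠Y = 83.7°
I = V/|Z| = 110/25.0 = 4.39 A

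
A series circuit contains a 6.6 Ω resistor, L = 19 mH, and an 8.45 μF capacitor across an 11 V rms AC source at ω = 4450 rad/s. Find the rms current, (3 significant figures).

X_L = ωL = 84.5 Ω
X_C = 1/(ωC) = 26.6 Ω
Net reactance X = X_L − X_C = 58.0 Ω
Z = 6.60 + j58.0 Ω
|Z| = √(6.60² + 58.0²) = 58.3 Ω
I = V/|Z| = 11/58.3 = 189 mA

189 mA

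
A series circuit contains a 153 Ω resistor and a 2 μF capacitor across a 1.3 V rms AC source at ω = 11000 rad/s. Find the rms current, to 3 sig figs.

X_C = 1/(ωC) = 45.5 Ω
Z = 153 − j45.5 Ω
|Z| = √(153² + 45.5²) = 160 Ω
I = V/|Z| = 1.3/160 = 8.14 mA

8.14 mA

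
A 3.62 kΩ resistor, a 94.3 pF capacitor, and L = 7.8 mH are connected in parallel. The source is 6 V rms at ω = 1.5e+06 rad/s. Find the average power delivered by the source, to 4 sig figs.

X_L = ωL = 11700 Ω
X_C = 1/(ωC) = 7070 Ω
Parallel: admittances add. Y = 1/R + 1/(jωL) + jωC
Y = (0.0002762 + j5.598e-05) S
|Y| = 0.0002819 S → |Z| = 1/|Y| = 3548 Ω, ∠Z = −∠Y = -11.46°
I = V/|Z| = 1.691 mA
P = VI cos φ = 6 × 0.001691 × cos(-11.46°) = 9.945 mW

9.945 mW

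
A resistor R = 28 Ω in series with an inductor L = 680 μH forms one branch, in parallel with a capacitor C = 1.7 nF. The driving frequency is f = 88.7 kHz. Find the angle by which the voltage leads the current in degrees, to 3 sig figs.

ω = 2πf = 557300 rad/s
X_L = ωL = 379 Ω
X_C = 1/(ωC) = 1060 Ω
Branch 1 (R+jX_L): Z₁ = 28.0 + j379 Ω, |Z₁| = 380 Ω
Branch 2 (−jX_C): Z₂ = −j1060 Ω
Parallel: Z = Z₁Z₂/(Z₁+Z₂), |Z| = 592 Ω, ∠Z = 83.4°

83.4°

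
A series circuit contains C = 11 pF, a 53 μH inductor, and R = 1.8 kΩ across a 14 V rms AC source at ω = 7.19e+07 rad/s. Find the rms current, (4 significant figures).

4.490 mA

X_L = ωL = 3811 Ω
X_C = 1/(ωC) = 1264 Ω
Net reactance X = X_L − X_C = 2546 Ω
Z = 1800 + j2546 Ω
|Z| = √(1800² + 2546²) = 3118 Ω
I = V/|Z| = 14/3118 = 4.490 mA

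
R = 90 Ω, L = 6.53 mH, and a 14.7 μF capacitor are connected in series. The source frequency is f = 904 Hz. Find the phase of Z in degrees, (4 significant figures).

15.59°

ω = 2πf = 5680 rad/s
X_L = ωL = 37.09 Ω
X_C = 1/(ωC) = 11.98 Ω
Net reactance X = X_L − X_C = 25.11 Ω
Z = 90.00 + j25.11 Ω
|Z| = √(90.00² + 25.11²) = 93.44 Ω
∠Z = arctan(25.11/90.00) = 15.59°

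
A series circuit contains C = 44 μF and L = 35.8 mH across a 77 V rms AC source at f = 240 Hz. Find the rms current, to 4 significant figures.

ω = 2πf = 1508 rad/s
X_L = ωL = 53.99 Ω
X_C = 1/(ωC) = 15.07 Ω
Net reactance X = X_L − X_C = 38.91 Ω
Z = j38.91 Ω
|Z| = √(0² + 38.91²) = 38.91 Ω
I = V/|Z| = 77/38.91 = 1.979 A

1.979 A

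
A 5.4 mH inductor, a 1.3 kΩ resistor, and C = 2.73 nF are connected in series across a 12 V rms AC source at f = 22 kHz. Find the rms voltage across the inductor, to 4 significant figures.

3.886 V

ω = 2πf = 138200 rad/s
X_L = ωL = 746.4 Ω
X_C = 1/(ωC) = 2650 Ω
Net reactance X = X_L − X_C = -1903 Ω
Z = 1300 − j1903 Ω
|Z| = √(1300² + 1903²) = 2305 Ω
I = V/|Z| = 5.206 mA
V_L = I·|Z_L| = 0.005206 × 746.4 = 3.886 V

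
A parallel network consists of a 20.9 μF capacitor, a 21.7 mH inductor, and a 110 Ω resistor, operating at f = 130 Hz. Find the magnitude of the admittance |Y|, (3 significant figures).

40.4 mS

ω = 2πf = 816.8 rad/s
X_L = ωL = 17.7 Ω
X_C = 1/(ωC) = 58.6 Ω
Parallel: admittances add. Y = 1/R + 1/(jωL) + jωC
Y = (0.00909 − j0.0393) S
|Y| = 0.0404 S → |Z| = 1/|Y| = 24.8 Ω, ∠Z = −∠Y = 77.0°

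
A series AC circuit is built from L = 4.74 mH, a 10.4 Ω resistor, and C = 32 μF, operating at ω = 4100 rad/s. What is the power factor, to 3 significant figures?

0.661

X_L = ωL = 19.4 Ω
X_C = 1/(ωC) = 7.62 Ω
Net reactance X = X_L − X_C = 11.8 Ω
Z = 10.4 + j11.8 Ω
|Z| = √(10.4² + 11.8²) = 15.7 Ω
∠Z = arctan(11.8/10.4) = 48.6°
cos φ = cos(48.6°) = 0.661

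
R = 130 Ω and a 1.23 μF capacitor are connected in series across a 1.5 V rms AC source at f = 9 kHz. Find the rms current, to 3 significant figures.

11.5 mA

ω = 2πf = 56550 rad/s
X_C = 1/(ωC) = 14.4 Ω
Z = 130 − j14.4 Ω
|Z| = √(130² + 14.4²) = 131 Ω
I = V/|Z| = 1.5/131 = 11.5 mA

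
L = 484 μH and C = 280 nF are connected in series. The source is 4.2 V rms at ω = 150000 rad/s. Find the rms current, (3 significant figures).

86.1 mA

X_L = ωL = 72.6 Ω
X_C = 1/(ωC) = 23.8 Ω
Net reactance X = X_L − X_C = 48.8 Ω
Z = j48.8 Ω
|Z| = √(0² + 48.8²) = 48.8 Ω
I = V/|Z| = 4.2/48.8 = 86.1 mA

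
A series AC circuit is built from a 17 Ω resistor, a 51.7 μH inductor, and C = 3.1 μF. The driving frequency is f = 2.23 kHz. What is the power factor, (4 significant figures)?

0.6063

ω = 2πf = 14010 rad/s
X_L = ωL = 0.7244 Ω
X_C = 1/(ωC) = 23.02 Ω
Net reactance X = X_L − X_C = -22.30 Ω
Z = 17.00 − j22.30 Ω
|Z| = √(17.00² + 22.30²) = 28.04 Ω
∠Z = arctan(-22.30/17.00) = -52.68°
cos φ = cos(-52.68°) = 0.6063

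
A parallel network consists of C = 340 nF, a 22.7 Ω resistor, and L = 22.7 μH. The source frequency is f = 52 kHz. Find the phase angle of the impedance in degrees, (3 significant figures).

28.3°

ω = 2πf = 326700 rad/s
X_L = ωL = 7.42 Ω
X_C = 1/(ωC) = 9.00 Ω
Parallel: admittances add. Y = 1/R + 1/(jωL) + jωC
Y = (0.0441 − j0.0237) S
|Y| = 0.0500 S → |Z| = 1/|Y| = 20.0 Ω, ∠Z = −∠Y = 28.3°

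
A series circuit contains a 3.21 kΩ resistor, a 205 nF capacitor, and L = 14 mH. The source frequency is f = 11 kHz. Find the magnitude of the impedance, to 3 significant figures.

3330 Ω

ω = 2πf = 69120 rad/s
X_L = ωL = 968 Ω
X_C = 1/(ωC) = 70.6 Ω
Net reactance X = X_L − X_C = 897 Ω
Z = 3210 + j897 Ω
|Z| = √(3210² + 897²) = 3330 Ω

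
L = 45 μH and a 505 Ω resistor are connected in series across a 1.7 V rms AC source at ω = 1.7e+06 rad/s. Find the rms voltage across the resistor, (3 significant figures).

1.68 V

X_L = ωL = 76.5 Ω
Z = 505 + j76.5 Ω
|Z| = √(505² + 76.5²) = 511 Ω
I = V/|Z| = 3.33 mA
V_R = I·|Z_R| = 0.00333 × 505 = 1.68 V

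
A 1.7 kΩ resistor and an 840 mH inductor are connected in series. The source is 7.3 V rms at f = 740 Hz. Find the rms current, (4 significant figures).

ω = 2πf = 4650 rad/s
X_L = ωL = 3906 Ω
Z = 1700 + j3906 Ω
|Z| = √(1700² + 3906²) = 4260 Ω
I = V/|Z| = 7.3/4260 = 1.714 mA

1.714 mA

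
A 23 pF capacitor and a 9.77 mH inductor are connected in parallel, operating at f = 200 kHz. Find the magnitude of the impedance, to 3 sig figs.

19000 Ω

ω = 2πf = 1.257e+06 rad/s
X_L = ωL = 12300 Ω
X_C = 1/(ωC) = 34600 Ω
Parallel: admittances add. Y = 1/(jωL) + jωC
Y = (0 − j5.25e-05) S
|Y| = 5.25e-05 S → |Z| = 1/|Y| = 19000 Ω, ∠Z = −∠Y = 90.0°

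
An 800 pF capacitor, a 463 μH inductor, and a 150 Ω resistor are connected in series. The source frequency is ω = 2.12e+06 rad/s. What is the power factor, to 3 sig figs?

X_L = ωL = 982 Ω
X_C = 1/(ωC) = 590 Ω
Net reactance X = X_L − X_C = 392 Ω
Z = 150 + j392 Ω
|Z| = √(150² + 392²) = 420 Ω
∠Z = arctan(392/150) = 69.1°
cos φ = cos(69.1°) = 0.357

0.357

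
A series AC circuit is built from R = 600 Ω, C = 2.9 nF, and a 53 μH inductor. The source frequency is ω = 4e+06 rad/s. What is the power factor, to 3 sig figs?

0.979

X_L = ωL = 212 Ω
X_C = 1/(ωC) = 86.2 Ω
Net reactance X = X_L − X_C = 126 Ω
Z = 600 + j126 Ω
|Z| = √(600² + 126²) = 613 Ω
∠Z = arctan(126/600) = 11.8°
cos φ = cos(11.8°) = 0.979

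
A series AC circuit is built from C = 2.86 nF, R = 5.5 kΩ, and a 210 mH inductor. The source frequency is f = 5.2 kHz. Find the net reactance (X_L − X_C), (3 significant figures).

-3840 Ω

ω = 2πf = 32670 rad/s
X_L = ωL = 6860 Ω
X_C = 1/(ωC) = 10700 Ω
X = 6860 − 10700 = -3840 Ω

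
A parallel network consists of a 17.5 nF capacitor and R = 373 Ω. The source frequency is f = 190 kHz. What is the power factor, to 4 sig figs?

ω = 2πf = 1.194e+06 rad/s
X_C = 1/(ωC) = 47.87 Ω
Parallel: admittances add. Y = 1/R + jωC
Y = (0.002681 + j0.02089) S
|Y| = 0.02106 S → |Z| = 1/|Y| = 47.48 Ω, ∠Z = −∠Y = -82.69°
cos φ = cos(-82.69°) = 0.1273

0.1273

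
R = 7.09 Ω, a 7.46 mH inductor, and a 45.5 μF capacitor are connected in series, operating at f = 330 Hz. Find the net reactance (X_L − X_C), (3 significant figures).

4.87 Ω

ω = 2πf = 2073 rad/s
X_L = ωL = 15.5 Ω
X_C = 1/(ωC) = 10.6 Ω
X = 15.5 − 10.6 = 4.87 Ω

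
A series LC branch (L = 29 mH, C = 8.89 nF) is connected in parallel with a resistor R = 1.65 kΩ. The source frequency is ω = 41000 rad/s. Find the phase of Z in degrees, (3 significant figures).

X_L = ωL = 1190 Ω
X_C = 1/(ωC) = 2740 Ω
Branch 1: Z₁ = R = 1650 Ω
Branch 2 (series LC): Z₂ = j(X_L − X_C) = −j1550 Ω
Parallel: Z = Z₁Z₂/(Z₁+Z₂), |Z| = 1130 Ω, ∠Z = -46.7°

-46.7°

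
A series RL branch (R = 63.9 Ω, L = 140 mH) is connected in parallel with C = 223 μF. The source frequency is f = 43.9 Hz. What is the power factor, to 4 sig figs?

ω = 2πf = 275.8 rad/s
X_L = ωL = 38.62 Ω
X_C = 1/(ωC) = 16.26 Ω
Branch 1 (R+jX_L): Z₁ = 63.90 + j38.62 Ω, |Z₁| = 74.66 Ω
Branch 2 (−jX_C): Z₂ = −j16.26 Ω
Parallel: Z = Z₁Z₂/(Z₁+Z₂), |Z| = 17.93 Ω, ∠Z = -78.14°
cos φ = cos(-78.14°) = 0.2055

0.2055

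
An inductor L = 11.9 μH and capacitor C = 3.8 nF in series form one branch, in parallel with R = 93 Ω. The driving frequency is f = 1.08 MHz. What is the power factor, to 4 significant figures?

ω = 2πf = 6.786e+06 rad/s
X_L = ωL = 80.75 Ω
X_C = 1/(ωC) = 38.78 Ω
Branch 1: Z₁ = R = 93.00 Ω
Branch 2 (series LC): Z₂ = j(X_L − X_C) = j41.97 Ω
Parallel: Z = Z₁Z₂/(Z₁+Z₂), |Z| = 38.26 Ω, ∠Z = 65.71°
cos φ = cos(65.71°) = 0.4114

0.4114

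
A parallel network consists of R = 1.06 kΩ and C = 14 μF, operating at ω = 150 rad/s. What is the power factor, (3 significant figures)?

X_C = 1/(ωC) = 476 Ω
Parallel: admittances add. Y = 1/R + jωC
Y = (0.000943 + j0.00210) S
|Y| = 0.00230 S → |Z| = 1/|Y| = 434 Ω, ∠Z = −∠Y = -65.8°
cos φ = cos(-65.8°) = 0.410

0.410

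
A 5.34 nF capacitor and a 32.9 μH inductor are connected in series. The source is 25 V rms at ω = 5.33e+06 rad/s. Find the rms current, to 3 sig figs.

X_L = ωL = 175 Ω
X_C = 1/(ωC) = 35.1 Ω
Net reactance X = X_L − X_C = 140 Ω
Z = j140 Ω
|Z| = √(0² + 140²) = 140 Ω
I = V/|Z| = 25/140 = 178 mA

178 mA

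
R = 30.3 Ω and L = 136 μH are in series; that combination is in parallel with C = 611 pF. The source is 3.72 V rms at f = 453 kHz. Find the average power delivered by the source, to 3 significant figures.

2.78 mW

ω = 2πf = 2.846e+06 rad/s
X_L = ωL = 387 Ω
X_C = 1/(ωC) = 575 Ω
Branch 1 (R+jX_L): Z₁ = 30.3 + j387 Ω, |Z₁| = 388 Ω
Branch 2 (−jX_C): Z₂ = −j575 Ω
Parallel: Z = Z₁Z₂/(Z₁+Z₂), |Z| = 1170 Ω, ∠Z = 76.4°
I = V/|Z| = 3.17 mA
P = VI cos φ = 3.72 × 0.00317 × cos(76.4°) = 2.78 mW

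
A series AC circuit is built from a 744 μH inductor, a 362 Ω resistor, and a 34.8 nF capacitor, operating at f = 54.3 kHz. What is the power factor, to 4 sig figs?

0.9055

ω = 2πf = 341200 rad/s
X_L = ωL = 253.8 Ω
X_C = 1/(ωC) = 84.23 Ω
Net reactance X = X_L − X_C = 169.6 Ω
Z = 362.0 + j169.6 Ω
|Z| = √(362.0² + 169.6²) = 399.8 Ω
∠Z = arctan(169.6/362.0) = 25.10°
cos φ = cos(25.10°) = 0.9055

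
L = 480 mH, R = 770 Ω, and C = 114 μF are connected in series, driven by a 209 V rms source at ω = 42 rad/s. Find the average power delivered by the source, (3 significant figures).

53.5 W

X_L = ωL = 20.2 Ω
X_C = 1/(ωC) = 209 Ω
Net reactance X = X_L − X_C = -189 Ω
Z = 770 − j189 Ω
|Z| = √(770² + 189²) = 793 Ω
∠Z = arctan(-189/770) = -13.8°
I = V/|Z| = 264 mA
P = VI cos φ = 209 × 0.264 × cos(-13.8°) = 53.5 W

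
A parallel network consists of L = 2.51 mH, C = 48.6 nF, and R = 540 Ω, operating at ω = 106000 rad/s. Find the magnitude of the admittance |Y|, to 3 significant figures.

2.32 mS

X_L = ωL = 266 Ω
X_C = 1/(ωC) = 194 Ω
Parallel: admittances add. Y = 1/R + 1/(jωL) + jωC
Y = (0.00185 + j0.00139) S
|Y| = 0.00232 S → |Z| = 1/|Y| = 432 Ω, ∠Z = −∠Y = -37.0°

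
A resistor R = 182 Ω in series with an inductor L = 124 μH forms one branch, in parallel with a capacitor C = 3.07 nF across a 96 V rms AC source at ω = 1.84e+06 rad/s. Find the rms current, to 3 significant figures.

351 mA

X_L = ωL = 228 Ω
X_C = 1/(ωC) = 177 Ω
Branch 1 (R+jX_L): Z₁ = 182 + j228 Ω, |Z₁| = 292 Ω
Branch 2 (−jX_C): Z₂ = −j177 Ω
Parallel: Z = Z₁Z₂/(Z₁+Z₂), |Z| = 273 Ω, ∠Z = -54.3°
I = V/|Z| = 96/273 = 351 mA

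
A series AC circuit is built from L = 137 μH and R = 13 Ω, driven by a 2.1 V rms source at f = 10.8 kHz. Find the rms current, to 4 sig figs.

131.4 mA

ω = 2πf = 67860 rad/s
X_L = ωL = 9.297 Ω
Z = 13.00 + j9.297 Ω
|Z| = √(13.00² + 9.297²) = 15.98 Ω
I = V/|Z| = 2.1/15.98 = 131.4 mA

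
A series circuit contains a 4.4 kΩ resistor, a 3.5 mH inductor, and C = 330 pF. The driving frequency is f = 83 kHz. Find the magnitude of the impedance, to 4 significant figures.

5937 Ω

ω = 2πf = 521500 rad/s
X_L = ωL = 1825 Ω
X_C = 1/(ωC) = 5811 Ω
Net reactance X = X_L − X_C = -3985 Ω
Z = 4400 − j3985 Ω
|Z| = √(4400² + 3985²) = 5937 Ω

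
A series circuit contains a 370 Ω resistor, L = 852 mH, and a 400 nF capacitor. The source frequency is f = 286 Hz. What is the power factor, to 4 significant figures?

ω = 2πf = 1797 rad/s
X_L = ωL = 1531 Ω
X_C = 1/(ωC) = 1391 Ω
Net reactance X = X_L − X_C = 139.8 Ω
Z = 370.0 + j139.8 Ω
|Z| = √(370.0² + 139.8²) = 395.5 Ω
∠Z = arctan(139.8/370.0) = 20.70°
cos φ = cos(20.70°) = 0.9354

0.9354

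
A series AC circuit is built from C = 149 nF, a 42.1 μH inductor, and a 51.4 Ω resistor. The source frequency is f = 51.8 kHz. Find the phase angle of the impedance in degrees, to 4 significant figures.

-7.666°

ω = 2πf = 325500 rad/s
X_L = ωL = 13.70 Ω
X_C = 1/(ωC) = 20.62 Ω
Net reactance X = X_L − X_C = -6.918 Ω
Z = 51.40 − j6.918 Ω
|Z| = √(51.40² + 6.918²) = 51.86 Ω
∠Z = arctan(-6.918/51.40) = -7.666°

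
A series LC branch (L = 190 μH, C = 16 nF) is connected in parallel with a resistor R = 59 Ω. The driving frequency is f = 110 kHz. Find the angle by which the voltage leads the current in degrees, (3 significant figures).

ω = 2πf = 691200 rad/s
X_L = ωL = 131 Ω
X_C = 1/(ωC) = 90.4 Ω
Branch 1: Z₁ = R = 59.0 Ω
Branch 2 (series LC): Z₂ = j(X_L − X_C) = j40.9 Ω
Parallel: Z = Z₁Z₂/(Z₁+Z₂), |Z| = 33.6 Ω, ∠Z = 55.3°

55.3°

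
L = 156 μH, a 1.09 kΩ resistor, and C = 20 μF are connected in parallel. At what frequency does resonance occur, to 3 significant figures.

ω₀ = 1/√(LC) = 1/√(0.000156 × 2e-05) = 17900 rad/s
f₀ = ω₀/(2π) = 2.85 kHz

2.85 kHz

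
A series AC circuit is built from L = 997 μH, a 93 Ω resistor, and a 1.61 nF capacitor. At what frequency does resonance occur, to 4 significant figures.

ω₀ = 1/√(LC) = 1/√(0.000997 × 1.61e-09) = 789300 rad/s
f₀ = ω₀/(2π) = 125.6 kHz

125.6 kHz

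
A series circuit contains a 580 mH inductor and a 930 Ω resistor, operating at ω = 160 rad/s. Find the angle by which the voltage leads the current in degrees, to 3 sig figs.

5.70°

X_L = ωL = 92.8 Ω
Z = 930 + j92.8 Ω
|Z| = √(930² + 92.8²) = 935 Ω
∠Z = arctan(92.8/930) = 5.70°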